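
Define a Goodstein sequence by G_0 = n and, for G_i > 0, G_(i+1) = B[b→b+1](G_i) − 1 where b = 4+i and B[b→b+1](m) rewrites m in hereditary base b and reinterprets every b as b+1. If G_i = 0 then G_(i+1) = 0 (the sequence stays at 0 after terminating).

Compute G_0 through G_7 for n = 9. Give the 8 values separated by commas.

G_0 = 9. HB_4(9) = 2·4 + 1. Bump = 11. G_1 = 10.
G_1 = 10. HB_5(10) = 2·5. Bump = 12. G_2 = 11.
G_2 = 11. HB_6(11) = 6 + 5. Bump = 12. G_3 = 11.
G_3 = 11. HB_7(11) = 7 + 4. Bump = 12. G_4 = 11.
G_4 = 11. HB_8(11) = 8 + 3. Bump = 12. G_5 = 11.
G_5 = 11. HB_9(11) = 9 + 2. Bump = 12. G_6 = 11.
G_6 = 11. HB_10(11) = 10 + 1. Bump = 12. G_7 = 11.

9, 10, 11, 11, 11, 11, 11, 11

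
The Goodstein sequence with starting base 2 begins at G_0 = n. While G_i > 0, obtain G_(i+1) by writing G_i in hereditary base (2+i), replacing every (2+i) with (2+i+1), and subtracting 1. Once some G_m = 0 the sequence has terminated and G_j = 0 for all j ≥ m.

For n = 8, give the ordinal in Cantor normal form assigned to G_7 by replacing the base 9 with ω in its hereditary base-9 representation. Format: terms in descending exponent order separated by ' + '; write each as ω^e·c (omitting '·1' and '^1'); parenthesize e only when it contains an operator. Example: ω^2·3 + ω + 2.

(0) 8|_2 = 2^(2 + 1) ↦ 3^(3 + 1)|_3 = 81 ⇒ 80
(1) 80|_3 = 2·3^3 + 2·3^2 + 2·3 + 2 ↦ 2·4^4 + 2·4^2 + 2·4 + 2|_4 = 554 ⇒ 553
(2) 553|_4 = 2·4^4 + 2·4^2 + 2·4 + 1 ↦ 2·5^5 + 2·5^2 + 2·5 + 1|_5 = 6311 ⇒ 6310
(3) 6310|_5 = 2·5^5 + 2·5^2 + 2·5 ↦ 2·6^6 + 2·6^2 + 2·6|_6 = 93396 ⇒ 93395
(4) 93395|_6 = 2·6^6 + 2·6^2 + 6 + 5 ↦ 2·7^7 + 2·7^2 + 7 + 5|_7 = 1647196 ⇒ 1647195
(5) 1647195|_7 = 2·7^7 + 2·7^2 + 7 + 4 ↦ 2·8^8 + 2·8^2 + 8 + 4|_8 = 33554572 ⇒ 33554571
(6) 33554571|_8 = 2·8^8 + 2·8^2 + 8 + 3 ↦ 2·9^9 + 2·9^2 + 9 + 3|_9 = 774841152 ⇒ 774841151
(7) 774841151|_9 = 2·9^9 + 2·9^2 + 9 + 2 ↦ 2·10^10 + 2·10^2 + 10 + 2|_10 = 20000000212 ⇒ 20000000211

ω^ω·2 + ω^2·2 + ω + 2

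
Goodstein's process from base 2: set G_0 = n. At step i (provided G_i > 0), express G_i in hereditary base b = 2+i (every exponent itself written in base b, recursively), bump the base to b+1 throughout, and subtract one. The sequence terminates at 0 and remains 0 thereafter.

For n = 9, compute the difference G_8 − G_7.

i=0: 9 = 2^(2 + 1) + 1 (b=2); 2→3: 3^(3 + 1) + 1 = 82; 82−1 = 81
i=1: 81 = 3^(3 + 1) (b=3); 3→4: 4^(4 + 1) = 1024; 1024−1 = 1023
i=2: 1023 = 3·4^4 + 3·4^3 + 3·4^2 + 3·4 + 3 (b=4); 4→5: 3·5^5 + 3·5^3 + 3·5^2 + 3·5 + 3 = 9843; 9843−1 = 9842
i=3: 9842 = 3·5^5 + 3·5^3 + 3·5^2 + 3·5 + 2 (b=5); 5→6: 3·6^6 + 3·6^3 + 3·6^2 + 3·6 + 2 = 140744; 140744−1 = 140743
i=4: 140743 = 3·6^6 + 3·6^3 + 3·6^2 + 3·6 + 1 (b=6); 6→7: 3·7^7 + 3·7^3 + 3·7^2 + 3·7 + 1 = 2471827; 2471827−1 = 2471826
i=5: 2471826 = 3·7^7 + 3·7^3 + 3·7^2 + 3·7 (b=7); 7→8: 3·8^8 + 3·8^3 + 3·8^2 + 3·8 = 50333400; 50333400−1 = 50333399
i=6: 50333399 = 3·8^8 + 3·8^3 + 3·8^2 + 2·8 + 7 (b=8); 8→9: 3·9^9 + 3·9^3 + 3·9^2 + 2·9 + 7 = 1162263922; 1162263922−1 = 1162263921
i=7: 1162263921 = 3·9^9 + 3·9^3 + 3·9^2 + 2·9 + 6 (b=9); 9→10: 3·10^10 + 3·10^3 + 3·10^2 + 2·10 + 6 = 30000003326; 30000003326−1 = 30000003325

28837739404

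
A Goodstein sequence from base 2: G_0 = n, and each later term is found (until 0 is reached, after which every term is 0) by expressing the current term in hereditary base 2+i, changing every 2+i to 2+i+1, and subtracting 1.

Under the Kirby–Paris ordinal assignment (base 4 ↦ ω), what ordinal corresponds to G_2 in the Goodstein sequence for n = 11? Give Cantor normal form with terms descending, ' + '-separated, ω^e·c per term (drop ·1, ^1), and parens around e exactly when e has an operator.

ω^(ω + 1) + 3

G_0=11  [base 2] 2^(2 + 1) + 2 + 1  →[2↦3]→  3^(3 + 1) + 3 + 1 = 85  −1 ⇒ G_1=84
G_1=84  [base 3] 3^(3 + 1) + 3  →[3↦4]→  4^(4 + 1) + 4 = 1028  −1 ⇒ G_2=1027
G_2=1027  [base 4] 4^(4 + 1) + 3  →[4↦5]→  5^(5 + 1) + 3 = 15628  −1 ⇒ G_3=15627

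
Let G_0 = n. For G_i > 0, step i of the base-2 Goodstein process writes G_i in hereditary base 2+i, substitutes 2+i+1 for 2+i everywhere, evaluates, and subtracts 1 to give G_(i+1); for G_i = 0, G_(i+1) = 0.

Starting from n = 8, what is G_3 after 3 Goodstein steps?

i=0: 8 = 2^(2 + 1) (b=2); 2→3: 3^(3 + 1) = 81; 81−1 = 80
i=1: 80 = 2·3^3 + 2·3^2 + 2·3 + 2 (b=3); 3→4: 2·4^4 + 2·4^2 + 2·4 + 2 = 554; 554−1 = 553
i=2: 553 = 2·4^4 + 2·4^2 + 2·4 + 1 (b=4); 4→5: 2·5^5 + 2·5^2 + 2·5 + 1 = 6311; 6311−1 = 6310
i=3: 6310 = 2·5^5 + 2·5^2 + 2·5 (b=5); 5→6: 2·6^6 + 2·6^2 + 2·6 = 93396; 93396−1 = 93395

6310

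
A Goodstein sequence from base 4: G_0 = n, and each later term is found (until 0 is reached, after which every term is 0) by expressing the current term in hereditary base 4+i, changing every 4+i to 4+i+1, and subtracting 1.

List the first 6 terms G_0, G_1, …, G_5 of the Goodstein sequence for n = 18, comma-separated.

i=0: 18 = 4^2 + 2 (b=4); 4→5: 5^2 + 2 = 27; 27−1 = 26
i=1: 26 = 5^2 + 1 (b=5); 5→6: 6^2 + 1 = 37; 37−1 = 36
i=2: 36 = 6^2 (b=6); 6→7: 7^2 = 49; 49−1 = 48
i=3: 48 = 6·7 + 6 (b=7); 7→8: 6·8 + 6 = 54; 54−1 = 53
i=4: 53 = 6·8 + 5 (b=8); 8→9: 6·9 + 5 = 59; 59−1 = 58

18, 26, 36, 48, 53, 58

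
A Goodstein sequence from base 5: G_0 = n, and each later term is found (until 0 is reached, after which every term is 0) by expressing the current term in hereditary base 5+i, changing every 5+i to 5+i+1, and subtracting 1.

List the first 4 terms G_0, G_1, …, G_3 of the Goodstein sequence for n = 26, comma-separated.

26, 36, 48, 53

base 5: 26 = 5^2 + 1; at 6: 6^2 + 1 = 37; next = 36
base 6: 36 = 6^2; at 7: 7^2 = 49; next = 48
base 7: 48 = 6·7 + 6; at 8: 6·8 + 6 = 54; next = 53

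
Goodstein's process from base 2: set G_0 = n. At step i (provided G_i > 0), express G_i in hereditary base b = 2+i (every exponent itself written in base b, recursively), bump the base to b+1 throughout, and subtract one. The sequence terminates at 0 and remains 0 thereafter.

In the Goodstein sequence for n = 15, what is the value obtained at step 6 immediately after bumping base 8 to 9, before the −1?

[0] 15 ≡ 2^(2 + 1) + 2^2 + 2 + 1 (base 2). Lift 3: 112. −1: 111.
[1] 111 ≡ 3^(3 + 1) + 3^3 + 3 (base 3). Lift 4: 1284. −1: 1283.
[2] 1283 ≡ 4^(4 + 1) + 4^4 + 3 (base 4). Lift 5: 18753. −1: 18752.
[3] 18752 ≡ 5^(5 + 1) + 5^5 + 2 (base 5). Lift 6: 326594. −1: 326593.
[4] 326593 ≡ 6^(6 + 1) + 6^6 + 1 (base 6). Lift 7: 6588345. −1: 6588344.
[5] 6588344 ≡ 7^(7 + 1) + 7^7 (base 7). Lift 8: 150994944. −1: 150994943.
[6] 150994943 ≡ 8^(8 + 1) + 7·8^7 + 7·8^6 + 7·8^5 + 7·8^4 + 7·8^3 + 7·8^2 + 7·8 + 7 (base 8). Lift 9: 3524450281. −1: 3524450280.

3524450281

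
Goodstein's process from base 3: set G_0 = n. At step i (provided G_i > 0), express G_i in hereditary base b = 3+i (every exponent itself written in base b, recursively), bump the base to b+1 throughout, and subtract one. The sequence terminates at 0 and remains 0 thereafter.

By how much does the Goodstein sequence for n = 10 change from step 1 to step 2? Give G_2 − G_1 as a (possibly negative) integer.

base 3: 10 = 3^2 + 1; at 4: 4^2 + 1 = 17; next = 16
base 4: 16 = 4^2; at 5: 5^2 = 25; next = 24

8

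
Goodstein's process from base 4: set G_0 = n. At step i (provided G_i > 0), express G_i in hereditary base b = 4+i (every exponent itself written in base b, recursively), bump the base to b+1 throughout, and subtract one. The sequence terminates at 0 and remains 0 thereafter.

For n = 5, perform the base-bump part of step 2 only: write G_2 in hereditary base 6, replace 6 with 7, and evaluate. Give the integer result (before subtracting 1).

step 0: 5 = 4 + 1; sub 5 for 4: 5 + 1; = 6; G_1 = 6−1 = 5
step 1: 5 = 5; sub 6 for 5: 6; = 6; G_2 = 6−1 = 5

5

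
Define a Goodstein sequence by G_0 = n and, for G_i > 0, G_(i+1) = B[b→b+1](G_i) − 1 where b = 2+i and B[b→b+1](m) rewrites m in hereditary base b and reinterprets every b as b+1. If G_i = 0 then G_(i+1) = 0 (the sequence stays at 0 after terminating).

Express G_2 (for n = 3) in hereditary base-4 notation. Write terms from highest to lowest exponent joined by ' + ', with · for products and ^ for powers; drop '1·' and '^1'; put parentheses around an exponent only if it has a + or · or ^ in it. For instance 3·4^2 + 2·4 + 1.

G_0=3  [base 2] 2 + 1  →[2↦3]→  3 + 1 = 4  −1 ⇒ G_1=3
G_1=3  [base 3] 3  →[3↦4]→  4 = 4  −1 ⇒ G_2=3
G_2=3  [base 4] 3  →[4↦5]→  3 = 3  −1 ⇒ G_3=2

3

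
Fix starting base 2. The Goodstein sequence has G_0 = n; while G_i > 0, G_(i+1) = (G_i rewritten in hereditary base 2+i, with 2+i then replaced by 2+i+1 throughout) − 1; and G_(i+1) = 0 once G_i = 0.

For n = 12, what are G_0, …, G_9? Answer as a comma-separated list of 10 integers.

G_0=12  [base 2] 2^(2 + 1) + 2^2  →[2↦3]→  3^(3 + 1) + 3^3 = 108  −1 ⇒ G_1=107
G_1=107  [base 3] 3^(3 + 1) + 2·3^2 + 2·3 + 2  →[3↦4]→  4^(4 + 1) + 2·4^2 + 2·4 + 2 = 1066  −1 ⇒ G_2=1065
G_2=1065  [base 4] 4^(4 + 1) + 2·4^2 + 2·4 + 1  →[4↦5]→  5^(5 + 1) + 2·5^2 + 2·5 + 1 = 15686  −1 ⇒ G_3=15685
G_3=15685  [base 5] 5^(5 + 1) + 2·5^2 + 2·5  →[5↦6]→  6^(6 + 1) + 2·6^2 + 2·6 = 280020  −1 ⇒ G_4=280019
G_4=280019  [base 6] 6^(6 + 1) + 2·6^2 + 6 + 5  →[6↦7]→  7^(7 + 1) + 2·7^2 + 7 + 5 = 5764911  −1 ⇒ G_5=5764910
G_5=5764910  [base 7] 7^(7 + 1) + 2·7^2 + 7 + 4  →[7↦8]→  8^(8 + 1) + 2·8^2 + 8 + 4 = 134217868  −1 ⇒ G_6=134217867
G_6=134217867  [base 8] 8^(8 + 1) + 2·8^2 + 8 + 3  →[8↦9]→  9^(9 + 1) + 2·9^2 + 9 + 3 = 3486784575  −1 ⇒ G_7=3486784574
G_7=3486784574  [base 9] 9^(9 + 1) + 2·9^2 + 9 + 2  →[9↦10]→  10^(10 + 1) + 2·10^2 + 10 + 2 = 100000000212  −1 ⇒ G_8=100000000211
G_8=100000000211  [base 10] 10^(10 + 1) + 2·10^2 + 10 + 1  →[10↦11]→  11^(11 + 1) + 2·11^2 + 11 + 1 = 3138428376975  −1 ⇒ G_9=3138428376974

12, 107, 1065, 15685, 280019, 5764910, 134217867, 3486784574, 100000000211, 3138428376974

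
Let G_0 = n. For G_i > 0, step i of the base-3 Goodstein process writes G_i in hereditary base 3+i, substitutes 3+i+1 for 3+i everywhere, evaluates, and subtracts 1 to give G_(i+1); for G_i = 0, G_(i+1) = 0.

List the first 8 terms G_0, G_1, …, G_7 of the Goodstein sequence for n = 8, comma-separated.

8, 9, 10, 11, 11, 11, 11, 11

base 3: 8 = 2·3 + 2; at 4: 2·4 + 2 = 10; next = 9
base 4: 9 = 2·4 + 1; at 5: 2·5 + 1 = 11; next = 10
base 5: 10 = 2·5; at 6: 2·6 = 12; next = 11
base 6: 11 = 6 + 5; at 7: 7 + 5 = 12; next = 11
base 7: 11 = 7 + 4; at 8: 8 + 4 = 12; next = 11
base 8: 11 = 8 + 3; at 9: 9 + 3 = 12; next = 11
base 9: 11 = 9 + 2; at 10: 10 + 2 = 12; next = 11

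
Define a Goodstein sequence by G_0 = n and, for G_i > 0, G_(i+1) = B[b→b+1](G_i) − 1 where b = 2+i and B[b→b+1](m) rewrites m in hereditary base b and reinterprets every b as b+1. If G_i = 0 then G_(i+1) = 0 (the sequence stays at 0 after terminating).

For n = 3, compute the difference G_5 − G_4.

i=0: 3 = 2 + 1 (b=2); 2→3: 3 + 1 = 4; 4−1 = 3
i=1: 3 = 3 (b=3); 3→4: 4 = 4; 4−1 = 3
i=2: 3 = 3 (b=4); 4→5: 3 = 3; 3−1 = 2
i=3: 2 = 2 (b=5); 5→6: 2 = 2; 2−1 = 1
i=4: 1 = 1 (b=6); 6→7: 1 = 1; 1−1 = 0

-1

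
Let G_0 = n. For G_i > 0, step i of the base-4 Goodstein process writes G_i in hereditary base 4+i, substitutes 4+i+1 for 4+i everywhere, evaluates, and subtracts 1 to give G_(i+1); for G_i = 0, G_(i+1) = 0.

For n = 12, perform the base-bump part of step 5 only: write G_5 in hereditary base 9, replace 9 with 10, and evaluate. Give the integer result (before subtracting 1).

G_0 = 12. HB_4(12) = 3·4. Bump = 15. G_1 = 14.
G_1 = 14. HB_5(14) = 2·5 + 4. Bump = 16. G_2 = 15.
G_2 = 15. HB_6(15) = 2·6 + 3. Bump = 17. G_3 = 16.
G_3 = 16. HB_7(16) = 2·7 + 2. Bump = 18. G_4 = 17.
G_4 = 17. HB_8(17) = 2·8 + 1. Bump = 19. G_5 = 18.

20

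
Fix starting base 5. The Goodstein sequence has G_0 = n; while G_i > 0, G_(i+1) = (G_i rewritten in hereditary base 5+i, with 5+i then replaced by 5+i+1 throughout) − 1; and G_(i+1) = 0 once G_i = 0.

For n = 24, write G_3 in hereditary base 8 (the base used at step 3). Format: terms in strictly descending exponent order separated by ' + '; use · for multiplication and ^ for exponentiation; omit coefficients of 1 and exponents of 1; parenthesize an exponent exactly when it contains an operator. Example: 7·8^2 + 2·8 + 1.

(0) 24|_5 = 4·5 + 4 ↦ 4·6 + 4|_6 = 28 ⇒ 27
(1) 27|_6 = 4·6 + 3 ↦ 4·7 + 3|_7 = 31 ⇒ 30
(2) 30|_7 = 4·7 + 2 ↦ 4·8 + 2|_8 = 34 ⇒ 33
(3) 33|_8 = 4·8 + 1 ↦ 4·9 + 1|_9 = 37 ⇒ 36

4·8 + 1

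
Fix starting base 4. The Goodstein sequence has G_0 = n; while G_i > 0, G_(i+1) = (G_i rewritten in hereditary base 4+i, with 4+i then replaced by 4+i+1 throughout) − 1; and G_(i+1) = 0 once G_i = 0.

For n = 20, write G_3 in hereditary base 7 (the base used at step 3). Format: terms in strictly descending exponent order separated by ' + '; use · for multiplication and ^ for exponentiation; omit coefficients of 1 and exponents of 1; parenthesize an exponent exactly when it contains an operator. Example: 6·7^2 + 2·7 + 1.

i=0: 20 = 4^2 + 4 (b=4); 4→5: 5^2 + 5 = 30; 30−1 = 29
i=1: 29 = 5^2 + 4 (b=5); 5→6: 6^2 + 4 = 40; 40−1 = 39
i=2: 39 = 6^2 + 3 (b=6); 6→7: 7^2 + 3 = 52; 52−1 = 51
i=3: 51 = 7^2 + 2 (b=7); 7→8: 8^2 + 2 = 66; 66−1 = 65

7^2 + 2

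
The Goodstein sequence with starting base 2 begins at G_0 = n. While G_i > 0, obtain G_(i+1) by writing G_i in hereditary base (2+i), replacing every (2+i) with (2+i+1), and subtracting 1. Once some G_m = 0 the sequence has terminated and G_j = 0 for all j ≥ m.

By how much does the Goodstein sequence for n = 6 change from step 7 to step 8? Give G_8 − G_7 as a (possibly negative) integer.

223404

(0) 6|_2 = 2^2 + 2 ↦ 3^3 + 3|_3 = 30 ⇒ 29
(1) 29|_3 = 3^3 + 2 ↦ 4^4 + 2|_4 = 258 ⇒ 257
(2) 257|_4 = 4^4 + 1 ↦ 5^5 + 1|_5 = 3126 ⇒ 3125
(3) 3125|_5 = 5^5 ↦ 6^6|_6 = 46656 ⇒ 46655
(4) 46655|_6 = 5·6^5 + 5·6^4 + 5·6^3 + 5·6^2 + 5·6 + 5 ↦ 5·7^5 + 5·7^4 + 5·7^3 + 5·7^2 + 5·7 + 5|_7 = 98040 ⇒ 98039
(5) 98039|_7 = 5·7^5 + 5·7^4 + 5·7^3 + 5·7^2 + 5·7 + 4 ↦ 5·8^5 + 5·8^4 + 5·8^3 + 5·8^2 + 5·8 + 4|_8 = 187244 ⇒ 187243
(6) 187243|_8 = 5·8^5 + 5·8^4 + 5·8^3 + 5·8^2 + 5·8 + 3 ↦ 5·9^5 + 5·9^4 + 5·9^3 + 5·9^2 + 5·9 + 3|_9 = 332148 ⇒ 332147
(7) 332147|_9 = 5·9^5 + 5·9^4 + 5·9^3 + 5·9^2 + 5·9 + 2 ↦ 5·10^5 + 5·10^4 + 5·10^3 + 5·10^2 + 5·10 + 2|_10 = 555552 ⇒ 555551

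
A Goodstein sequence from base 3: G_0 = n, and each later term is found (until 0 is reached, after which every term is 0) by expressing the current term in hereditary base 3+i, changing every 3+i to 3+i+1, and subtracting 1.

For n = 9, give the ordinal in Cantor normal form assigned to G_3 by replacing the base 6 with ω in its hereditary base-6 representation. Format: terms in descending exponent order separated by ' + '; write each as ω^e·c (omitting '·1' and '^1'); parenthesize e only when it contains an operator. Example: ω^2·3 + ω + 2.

step 0: 9 = 3^2; sub 4 for 3: 4^2; = 16; G_1 = 16−1 = 15
step 1: 15 = 3·4 + 3; sub 5 for 4: 3·5 + 3; = 18; G_2 = 18−1 = 17
step 2: 17 = 3·5 + 2; sub 6 for 5: 3·6 + 2; = 20; G_3 = 20−1 = 19

ω·3 + 1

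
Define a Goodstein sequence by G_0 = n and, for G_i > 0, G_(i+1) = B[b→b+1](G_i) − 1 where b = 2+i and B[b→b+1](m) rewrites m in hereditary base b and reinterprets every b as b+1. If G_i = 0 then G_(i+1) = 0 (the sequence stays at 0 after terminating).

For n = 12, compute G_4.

12 —HB2→ 2^(2 + 1) + 2^2 —bump→ 3^(3 + 1) + 3^3 = 108 —(−1)→ 107
107 —HB3→ 3^(3 + 1) + 2·3^2 + 2·3 + 2 —bump→ 4^(4 + 1) + 2·4^2 + 2·4 + 2 = 1066 —(−1)→ 1065
1065 —HB4→ 4^(4 + 1) + 2·4^2 + 2·4 + 1 —bump→ 5^(5 + 1) + 2·5^2 + 2·5 + 1 = 15686 —(−1)→ 15685
15685 —HB5→ 5^(5 + 1) + 2·5^2 + 2·5 —bump→ 6^(6 + 1) + 2·6^2 + 2·6 = 280020 —(−1)→ 280019
280019 —HB6→ 6^(6 + 1) + 2·6^2 + 6 + 5 —bump→ 7^(7 + 1) + 2·7^2 + 7 + 5 = 5764911 —(−1)→ 5764910

280019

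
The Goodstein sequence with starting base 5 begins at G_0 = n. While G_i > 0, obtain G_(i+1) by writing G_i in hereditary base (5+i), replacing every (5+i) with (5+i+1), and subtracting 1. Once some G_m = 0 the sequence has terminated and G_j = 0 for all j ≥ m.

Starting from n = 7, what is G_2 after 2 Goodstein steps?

7

step 0: 7 = 5 + 2; sub 6 for 5: 6 + 2; = 8; G_1 = 8−1 = 7
step 1: 7 = 6 + 1; sub 7 for 6: 7 + 1; = 8; G_2 = 8−1 = 7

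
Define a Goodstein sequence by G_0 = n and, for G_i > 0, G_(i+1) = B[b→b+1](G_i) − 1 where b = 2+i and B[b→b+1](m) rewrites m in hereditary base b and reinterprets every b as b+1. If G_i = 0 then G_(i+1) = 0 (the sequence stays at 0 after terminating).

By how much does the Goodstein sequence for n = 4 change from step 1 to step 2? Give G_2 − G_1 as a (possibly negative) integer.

15

i=0: 4 = 2^2 (b=2); 2→3: 3^3 = 27; 27−1 = 26
i=1: 26 = 2·3^2 + 2·3 + 2 (b=3); 3→4: 2·4^2 + 2·4 + 2 = 42; 42−1 = 41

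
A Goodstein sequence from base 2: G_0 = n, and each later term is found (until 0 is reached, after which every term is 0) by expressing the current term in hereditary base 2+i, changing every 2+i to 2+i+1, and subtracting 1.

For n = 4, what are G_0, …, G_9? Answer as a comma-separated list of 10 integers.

(0) 4|_2 = 2^2 ↦ 3^3|_3 = 27 ⇒ 26
(1) 26|_3 = 2·3^2 + 2·3 + 2 ↦ 2·4^2 + 2·4 + 2|_4 = 42 ⇒ 41
(2) 41|_4 = 2·4^2 + 2·4 + 1 ↦ 2·5^2 + 2·5 + 1|_5 = 61 ⇒ 60
(3) 60|_5 = 2·5^2 + 2·5 ↦ 2·6^2 + 2·6|_6 = 84 ⇒ 83
(4) 83|_6 = 2·6^2 + 6 + 5 ↦ 2·7^2 + 7 + 5|_7 = 110 ⇒ 109
(5) 109|_7 = 2·7^2 + 7 + 4 ↦ 2·8^2 + 8 + 4|_8 = 140 ⇒ 139
(6) 139|_8 = 2·8^2 + 8 + 3 ↦ 2·9^2 + 9 + 3|_9 = 174 ⇒ 173
(7) 173|_9 = 2·9^2 + 9 + 2 ↦ 2·10^2 + 10 + 2|_10 = 212 ⇒ 211
(8) 211|_10 = 2·10^2 + 10 + 1 ↦ 2·11^2 + 11 + 1|_11 = 254 ⇒ 253

4, 26, 41, 60, 83, 109, 139, 173, 211, 253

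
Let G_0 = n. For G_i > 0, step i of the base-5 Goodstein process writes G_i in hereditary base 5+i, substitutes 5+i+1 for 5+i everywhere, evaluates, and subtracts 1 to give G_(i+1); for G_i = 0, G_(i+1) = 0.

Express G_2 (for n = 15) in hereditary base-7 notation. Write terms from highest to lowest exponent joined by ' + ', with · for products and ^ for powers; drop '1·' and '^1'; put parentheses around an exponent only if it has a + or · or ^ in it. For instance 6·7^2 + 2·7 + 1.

2·7 + 4

15 —HB5→ 3·5 —bump→ 3·6 = 18 —(−1)→ 17
17 —HB6→ 2·6 + 5 —bump→ 2·7 + 5 = 19 —(−1)→ 18
18 —HB7→ 2·7 + 4 —bump→ 2·8 + 4 = 20 —(−1)→ 19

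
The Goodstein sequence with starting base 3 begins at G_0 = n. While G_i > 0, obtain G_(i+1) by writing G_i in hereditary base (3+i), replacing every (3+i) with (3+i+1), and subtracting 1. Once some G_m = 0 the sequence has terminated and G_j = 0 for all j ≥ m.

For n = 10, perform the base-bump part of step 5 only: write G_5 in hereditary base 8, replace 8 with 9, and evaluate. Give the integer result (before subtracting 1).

37

step 0: 10 = 3^2 + 1; sub 4 for 3: 4^2 + 1; = 17; G_1 = 17−1 = 16
step 1: 16 = 4^2; sub 5 for 4: 5^2; = 25; G_2 = 25−1 = 24
step 2: 24 = 4·5 + 4; sub 6 for 5: 4·6 + 4; = 28; G_3 = 28−1 = 27
step 3: 27 = 4·6 + 3; sub 7 for 6: 4·7 + 3; = 31; G_4 = 31−1 = 30
step 4: 30 = 4·7 + 2; sub 8 for 7: 4·8 + 2; = 34; G_5 = 34−1 = 33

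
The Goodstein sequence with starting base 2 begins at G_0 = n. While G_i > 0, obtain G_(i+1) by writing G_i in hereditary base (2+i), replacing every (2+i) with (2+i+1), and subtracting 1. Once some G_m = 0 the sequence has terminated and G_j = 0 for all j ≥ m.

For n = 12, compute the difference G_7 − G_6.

3352566707

G_0 = 12. HB_2(12) = 2^(2 + 1) + 2^2. Bump = 108. G_1 = 107.
G_1 = 107. HB_3(107) = 3^(3 + 1) + 2·3^2 + 2·3 + 2. Bump = 1066. G_2 = 1065.
G_2 = 1065. HB_4(1065) = 4^(4 + 1) + 2·4^2 + 2·4 + 1. Bump = 15686. G_3 = 15685.
G_3 = 15685. HB_5(15685) = 5^(5 + 1) + 2·5^2 + 2·5. Bump = 280020. G_4 = 280019.
G_4 = 280019. HB_6(280019) = 6^(6 + 1) + 2·6^2 + 6 + 5. Bump = 5764911. G_5 = 5764910.
G_5 = 5764910. HB_7(5764910) = 7^(7 + 1) + 2·7^2 + 7 + 4. Bump = 134217868. G_6 = 134217867.
G_6 = 134217867. HB_8(134217867) = 8^(8 + 1) + 2·8^2 + 8 + 3. Bump = 3486784575. G_7 = 3486784574.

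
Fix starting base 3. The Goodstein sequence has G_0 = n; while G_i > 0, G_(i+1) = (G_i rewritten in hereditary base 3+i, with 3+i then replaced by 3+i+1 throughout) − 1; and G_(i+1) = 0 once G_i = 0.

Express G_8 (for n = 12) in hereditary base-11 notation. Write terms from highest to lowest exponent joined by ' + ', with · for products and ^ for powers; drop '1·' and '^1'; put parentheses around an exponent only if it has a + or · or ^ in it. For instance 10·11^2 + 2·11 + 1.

base 3: 12 = 3^2 + 3; at 4: 4^2 + 4 = 20; next = 19
base 4: 19 = 4^2 + 3; at 5: 5^2 + 3 = 28; next = 27
base 5: 27 = 5^2 + 2; at 6: 6^2 + 2 = 38; next = 37
base 6: 37 = 6^2 + 1; at 7: 7^2 + 1 = 50; next = 49
base 7: 49 = 7^2; at 8: 8^2 = 64; next = 63
base 8: 63 = 7·8 + 7; at 9: 7·9 + 7 = 70; next = 69
base 9: 69 = 7·9 + 6; at 10: 7·10 + 6 = 76; next = 75
base 10: 75 = 7·10 + 5; at 11: 7·11 + 5 = 82; next = 81

7·11 + 4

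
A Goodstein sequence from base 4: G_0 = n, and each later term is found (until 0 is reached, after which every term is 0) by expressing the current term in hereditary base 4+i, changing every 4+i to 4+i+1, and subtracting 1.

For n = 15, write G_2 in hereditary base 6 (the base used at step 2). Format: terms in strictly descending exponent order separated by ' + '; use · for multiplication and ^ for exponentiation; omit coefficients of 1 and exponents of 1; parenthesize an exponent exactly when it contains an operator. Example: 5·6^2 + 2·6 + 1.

3·6 + 1

G_0 = 15. HB_4(15) = 3·4 + 3. Bump = 18. G_1 = 17.
G_1 = 17. HB_5(17) = 3·5 + 2. Bump = 20. G_2 = 19.
G_2 = 19. HB_6(19) = 3·6 + 1. Bump = 22. G_3 = 21.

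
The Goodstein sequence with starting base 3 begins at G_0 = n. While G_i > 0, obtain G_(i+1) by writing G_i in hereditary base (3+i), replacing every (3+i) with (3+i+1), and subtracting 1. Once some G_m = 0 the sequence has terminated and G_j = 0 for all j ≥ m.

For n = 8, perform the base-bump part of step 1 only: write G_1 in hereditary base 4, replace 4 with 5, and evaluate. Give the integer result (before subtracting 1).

8 —HB3→ 2·3 + 2 —bump→ 2·4 + 2 = 10 —(−1)→ 9
9 —HB4→ 2·4 + 1 —bump→ 2·5 + 1 = 11 —(−1)→ 10

11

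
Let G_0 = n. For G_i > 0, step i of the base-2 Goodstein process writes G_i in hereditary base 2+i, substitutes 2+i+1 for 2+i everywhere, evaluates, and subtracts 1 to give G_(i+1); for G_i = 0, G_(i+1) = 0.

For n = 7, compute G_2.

7 —HB2→ 2^2 + 2 + 1 —bump→ 3^3 + 3 + 1 = 31 —(−1)→ 30
30 —HB3→ 3^3 + 3 —bump→ 4^4 + 4 = 260 —(−1)→ 259

259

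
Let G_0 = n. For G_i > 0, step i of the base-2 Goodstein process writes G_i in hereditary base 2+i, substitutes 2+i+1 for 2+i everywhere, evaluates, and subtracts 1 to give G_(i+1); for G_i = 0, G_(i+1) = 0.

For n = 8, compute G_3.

6310

step 0: 8 = 2^(2 + 1); sub 3 for 2: 3^(3 + 1); = 81; G_1 = 81−1 = 80
step 1: 80 = 2·3^3 + 2·3^2 + 2·3 + 2; sub 4 for 3: 2·4^4 + 2·4^2 + 2·4 + 2; = 554; G_2 = 554−1 = 553
step 2: 553 = 2·4^4 + 2·4^2 + 2·4 + 1; sub 5 for 4: 2·5^5 + 2·5^2 + 2·5 + 1; = 6311; G_3 = 6311−1 = 6310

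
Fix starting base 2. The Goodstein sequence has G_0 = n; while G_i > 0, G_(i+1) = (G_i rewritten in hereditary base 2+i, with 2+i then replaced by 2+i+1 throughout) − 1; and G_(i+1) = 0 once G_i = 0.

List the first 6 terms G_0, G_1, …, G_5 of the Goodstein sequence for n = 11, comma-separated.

i=0: 11 = 2^(2 + 1) + 2 + 1 (b=2); 2→3: 3^(3 + 1) + 3 + 1 = 85; 85−1 = 84
i=1: 84 = 3^(3 + 1) + 3 (b=3); 3→4: 4^(4 + 1) + 4 = 1028; 1028−1 = 1027
i=2: 1027 = 4^(4 + 1) + 3 (b=4); 4→5: 5^(5 + 1) + 3 = 15628; 15628−1 = 15627
i=3: 15627 = 5^(5 + 1) + 2 (b=5); 5→6: 6^(6 + 1) + 2 = 279938; 279938−1 = 279937
i=4: 279937 = 6^(6 + 1) + 1 (b=6); 6→7: 7^(7 + 1) + 1 = 5764802; 5764802−1 = 5764801

11, 84, 1027, 15627, 279937, 5764801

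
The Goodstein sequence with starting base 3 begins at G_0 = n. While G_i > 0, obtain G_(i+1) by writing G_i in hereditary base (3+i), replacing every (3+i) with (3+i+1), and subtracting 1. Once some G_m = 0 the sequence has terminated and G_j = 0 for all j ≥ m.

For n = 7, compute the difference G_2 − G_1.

step 0: 7 = 2·3 + 1; sub 4 for 3: 2·4 + 1; = 9; G_1 = 9−1 = 8
step 1: 8 = 2·4; sub 5 for 4: 2·5; = 10; G_2 = 10−1 = 9

1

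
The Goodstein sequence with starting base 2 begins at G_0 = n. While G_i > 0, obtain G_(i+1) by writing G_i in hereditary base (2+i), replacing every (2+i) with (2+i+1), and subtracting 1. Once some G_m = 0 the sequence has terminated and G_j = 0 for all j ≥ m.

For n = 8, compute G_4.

93395

(0) 8|_2 = 2^(2 + 1) ↦ 3^(3 + 1)|_3 = 81 ⇒ 80
(1) 80|_3 = 2·3^3 + 2·3^2 + 2·3 + 2 ↦ 2·4^4 + 2·4^2 + 2·4 + 2|_4 = 554 ⇒ 553
(2) 553|_4 = 2·4^4 + 2·4^2 + 2·4 + 1 ↦ 2·5^5 + 2·5^2 + 2·5 + 1|_5 = 6311 ⇒ 6310
(3) 6310|_5 = 2·5^5 + 2·5^2 + 2·5 ↦ 2·6^6 + 2·6^2 + 2·6|_6 = 93396 ⇒ 93395
(4) 93395|_6 = 2·6^6 + 2·6^2 + 6 + 5 ↦ 2·7^7 + 2·7^2 + 7 + 5|_7 = 1647196 ⇒ 1647195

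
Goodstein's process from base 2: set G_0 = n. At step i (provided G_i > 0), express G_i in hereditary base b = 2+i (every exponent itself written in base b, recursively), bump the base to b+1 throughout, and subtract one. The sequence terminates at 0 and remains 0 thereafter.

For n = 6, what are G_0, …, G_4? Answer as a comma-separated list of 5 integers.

G_0=6  [base 2] 2^2 + 2  →[2↦3]→  3^3 + 3 = 30  −1 ⇒ G_1=29
G_1=29  [base 3] 3^3 + 2  →[3↦4]→  4^4 + 2 = 258  −1 ⇒ G_2=257
G_2=257  [base 4] 4^4 + 1  →[4↦5]→  5^5 + 1 = 3126  −1 ⇒ G_3=3125
G_3=3125  [base 5] 5^5  →[5↦6]→  6^6 = 46656  −1 ⇒ G_4=46655

6, 29, 257, 3125, 46655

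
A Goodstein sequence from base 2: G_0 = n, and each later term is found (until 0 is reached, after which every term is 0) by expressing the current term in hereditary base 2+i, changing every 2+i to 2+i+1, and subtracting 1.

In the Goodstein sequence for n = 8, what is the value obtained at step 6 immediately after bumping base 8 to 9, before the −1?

774841152

step 0: 8 = 2^(2 + 1); sub 3 for 2: 3^(3 + 1); = 81; G_1 = 81−1 = 80
step 1: 80 = 2·3^3 + 2·3^2 + 2·3 + 2; sub 4 for 3: 2·4^4 + 2·4^2 + 2·4 + 2; = 554; G_2 = 554−1 = 553
step 2: 553 = 2·4^4 + 2·4^2 + 2·4 + 1; sub 5 for 4: 2·5^5 + 2·5^2 + 2·5 + 1; = 6311; G_3 = 6311−1 = 6310
step 3: 6310 = 2·5^5 + 2·5^2 + 2·5; sub 6 for 5: 2·6^6 + 2·6^2 + 2·6; = 93396; G_4 = 93396−1 = 93395
step 4: 93395 = 2·6^6 + 2·6^2 + 6 + 5; sub 7 for 6: 2·7^7 + 2·7^2 + 7 + 5; = 1647196; G_5 = 1647196−1 = 1647195
step 5: 1647195 = 2·7^7 + 2·7^2 + 7 + 4; sub 8 for 7: 2·8^8 + 2·8^2 + 8 + 4; = 33554572; G_6 = 33554572−1 = 33554571
step 6: 33554571 = 2·8^8 + 2·8^2 + 8 + 3; sub 9 for 8: 2·9^9 + 2·9^2 + 9 + 3; = 774841152; G_7 = 774841152−1 = 774841151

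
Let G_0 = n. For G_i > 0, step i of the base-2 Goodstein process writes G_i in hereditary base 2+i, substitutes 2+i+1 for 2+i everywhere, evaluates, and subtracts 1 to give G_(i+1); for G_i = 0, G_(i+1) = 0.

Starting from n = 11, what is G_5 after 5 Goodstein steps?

5764801

(0) 11|_2 = 2^(2 + 1) + 2 + 1 ↦ 3^(3 + 1) + 3 + 1|_3 = 85 ⇒ 84
(1) 84|_3 = 3^(3 + 1) + 3 ↦ 4^(4 + 1) + 4|_4 = 1028 ⇒ 1027
(2) 1027|_4 = 4^(4 + 1) + 3 ↦ 5^(5 + 1) + 3|_5 = 15628 ⇒ 15627
(3) 15627|_5 = 5^(5 + 1) + 2 ↦ 6^(6 + 1) + 2|_6 = 279938 ⇒ 279937
(4) 279937|_6 = 6^(6 + 1) + 1 ↦ 7^(7 + 1) + 1|_7 = 5764802 ⇒ 5764801
(5) 5764801|_7 = 7^(7 + 1) ↦ 8^(8 + 1)|_8 = 134217728 ⇒ 134217727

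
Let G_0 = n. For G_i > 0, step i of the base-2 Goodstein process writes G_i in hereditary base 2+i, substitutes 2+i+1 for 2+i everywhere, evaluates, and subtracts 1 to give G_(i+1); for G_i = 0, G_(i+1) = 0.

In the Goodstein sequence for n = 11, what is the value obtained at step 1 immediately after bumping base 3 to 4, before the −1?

G_0=11  [base 2] 2^(2 + 1) + 2 + 1  →[2↦3]→  3^(3 + 1) + 3 + 1 = 85  −1 ⇒ G_1=84
G_1=84  [base 3] 3^(3 + 1) + 3  →[3↦4]→  4^(4 + 1) + 4 = 1028  −1 ⇒ G_2=1027

1028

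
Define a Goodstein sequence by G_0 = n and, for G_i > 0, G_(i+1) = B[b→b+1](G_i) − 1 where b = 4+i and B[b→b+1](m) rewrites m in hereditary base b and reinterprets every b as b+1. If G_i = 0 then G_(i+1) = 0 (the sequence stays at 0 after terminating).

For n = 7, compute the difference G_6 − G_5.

[0] 7 ≡ 4 + 3 (base 4). Lift 5: 8. −1: 7.
[1] 7 ≡ 5 + 2 (base 5). Lift 6: 8. −1: 7.
[2] 7 ≡ 6 + 1 (base 6). Lift 7: 8. −1: 7.
[3] 7 ≡ 7 (base 7). Lift 8: 8. −1: 7.
[4] 7 ≡ 7 (base 8). Lift 9: 7. −1: 6.
[5] 6 ≡ 6 (base 9). Lift 10: 6. −1: 5.

-1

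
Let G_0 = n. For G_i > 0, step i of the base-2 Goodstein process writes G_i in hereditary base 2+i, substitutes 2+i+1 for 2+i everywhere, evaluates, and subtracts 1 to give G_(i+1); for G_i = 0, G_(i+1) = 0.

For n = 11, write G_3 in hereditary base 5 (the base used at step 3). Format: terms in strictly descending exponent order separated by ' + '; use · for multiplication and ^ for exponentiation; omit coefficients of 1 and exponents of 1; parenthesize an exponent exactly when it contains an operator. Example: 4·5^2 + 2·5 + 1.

5^(5 + 1) + 2

base 2: 11 = 2^(2 + 1) + 2 + 1; at 3: 3^(3 + 1) + 3 + 1 = 85; next = 84
base 3: 84 = 3^(3 + 1) + 3; at 4: 4^(4 + 1) + 4 = 1028; next = 1027
base 4: 1027 = 4^(4 + 1) + 3; at 5: 5^(5 + 1) + 3 = 15628; next = 15627
base 5: 15627 = 5^(5 + 1) + 2; at 6: 6^(6 + 1) + 2 = 279938; next = 279937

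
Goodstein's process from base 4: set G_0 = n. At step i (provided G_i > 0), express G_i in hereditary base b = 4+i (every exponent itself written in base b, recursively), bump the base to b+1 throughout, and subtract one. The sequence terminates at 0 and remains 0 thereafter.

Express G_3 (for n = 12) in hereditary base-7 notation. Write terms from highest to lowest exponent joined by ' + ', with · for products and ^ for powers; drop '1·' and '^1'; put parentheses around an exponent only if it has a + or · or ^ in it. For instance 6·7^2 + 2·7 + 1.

2·7 + 2

[0] 12 ≡ 3·4 (base 4). Lift 5: 15. −1: 14.
[1] 14 ≡ 2·5 + 4 (base 5). Lift 6: 16. −1: 15.
[2] 15 ≡ 2·6 + 3 (base 6). Lift 7: 17. −1: 16.
[3] 16 ≡ 2·7 + 2 (base 7). Lift 8: 18. −1: 17.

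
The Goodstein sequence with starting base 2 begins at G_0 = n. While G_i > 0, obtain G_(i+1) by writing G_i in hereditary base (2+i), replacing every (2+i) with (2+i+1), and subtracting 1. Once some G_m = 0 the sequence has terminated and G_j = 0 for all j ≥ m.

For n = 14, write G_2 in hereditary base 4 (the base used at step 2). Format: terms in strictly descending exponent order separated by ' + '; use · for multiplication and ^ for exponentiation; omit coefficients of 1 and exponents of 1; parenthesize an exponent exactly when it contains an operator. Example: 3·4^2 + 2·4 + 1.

step 0: 14 = 2^(2 + 1) + 2^2 + 2; sub 3 for 2: 3^(3 + 1) + 3^3 + 3; = 111; G_1 = 111−1 = 110
step 1: 110 = 3^(3 + 1) + 3^3 + 2; sub 4 for 3: 4^(4 + 1) + 4^4 + 2; = 1282; G_2 = 1282−1 = 1281
step 2: 1281 = 4^(4 + 1) + 4^4 + 1; sub 5 for 4: 5^(5 + 1) + 5^5 + 1; = 18751; G_3 = 18751−1 = 18750

4^(4 + 1) + 4^4 + 1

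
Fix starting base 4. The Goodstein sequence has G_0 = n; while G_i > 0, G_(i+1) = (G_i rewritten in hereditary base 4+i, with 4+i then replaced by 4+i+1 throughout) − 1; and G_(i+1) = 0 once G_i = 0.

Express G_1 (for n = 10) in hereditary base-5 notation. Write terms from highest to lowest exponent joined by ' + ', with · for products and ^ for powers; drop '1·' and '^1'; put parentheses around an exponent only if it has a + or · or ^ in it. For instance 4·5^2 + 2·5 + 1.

2·5 + 1

10 —HB4→ 2·4 + 2 —bump→ 2·5 + 2 = 12 —(−1)→ 11
11 —HB5→ 2·5 + 1 —bump→ 2·6 + 1 = 13 —(−1)→ 12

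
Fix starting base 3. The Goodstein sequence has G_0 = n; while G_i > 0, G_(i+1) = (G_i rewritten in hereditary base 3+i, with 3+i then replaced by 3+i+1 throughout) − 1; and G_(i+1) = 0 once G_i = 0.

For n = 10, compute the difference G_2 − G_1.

10 —HB3→ 3^2 + 1 —bump→ 4^2 + 1 = 17 —(−1)→ 16
16 —HB4→ 4^2 —bump→ 5^2 = 25 —(−1)→ 24

8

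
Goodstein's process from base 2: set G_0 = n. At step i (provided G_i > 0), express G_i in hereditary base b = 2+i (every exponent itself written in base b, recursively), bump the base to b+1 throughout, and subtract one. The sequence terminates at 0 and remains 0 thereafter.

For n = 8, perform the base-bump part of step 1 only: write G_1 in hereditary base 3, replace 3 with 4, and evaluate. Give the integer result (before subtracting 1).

554

i=0: 8 = 2^(2 + 1) (b=2); 2→3: 3^(3 + 1) = 81; 81−1 = 80
i=1: 80 = 2·3^3 + 2·3^2 + 2·3 + 2 (b=3); 3→4: 2·4^4 + 2·4^2 + 2·4 + 2 = 554; 554−1 = 553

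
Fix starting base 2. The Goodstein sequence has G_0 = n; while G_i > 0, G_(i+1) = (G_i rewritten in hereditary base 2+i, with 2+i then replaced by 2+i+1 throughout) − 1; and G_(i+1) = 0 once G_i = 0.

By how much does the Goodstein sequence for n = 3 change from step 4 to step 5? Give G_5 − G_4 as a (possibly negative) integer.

i=0: 3 = 2 + 1 (b=2); 2→3: 3 + 1 = 4; 4−1 = 3
i=1: 3 = 3 (b=3); 3→4: 4 = 4; 4−1 = 3
i=2: 3 = 3 (b=4); 4→5: 3 = 3; 3−1 = 2
i=3: 2 = 2 (b=5); 5→6: 2 = 2; 2−1 = 1
i=4: 1 = 1 (b=6); 6→7: 1 = 1; 1−1 = 0

-1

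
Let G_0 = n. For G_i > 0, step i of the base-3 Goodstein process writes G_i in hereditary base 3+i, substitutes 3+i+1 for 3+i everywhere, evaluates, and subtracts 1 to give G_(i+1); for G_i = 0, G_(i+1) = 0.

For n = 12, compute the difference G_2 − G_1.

8

i=0: 12 = 3^2 + 3 (b=3); 3→4: 4^2 + 4 = 20; 20−1 = 19
i=1: 19 = 4^2 + 3 (b=4); 4→5: 5^2 + 3 = 28; 28−1 = 27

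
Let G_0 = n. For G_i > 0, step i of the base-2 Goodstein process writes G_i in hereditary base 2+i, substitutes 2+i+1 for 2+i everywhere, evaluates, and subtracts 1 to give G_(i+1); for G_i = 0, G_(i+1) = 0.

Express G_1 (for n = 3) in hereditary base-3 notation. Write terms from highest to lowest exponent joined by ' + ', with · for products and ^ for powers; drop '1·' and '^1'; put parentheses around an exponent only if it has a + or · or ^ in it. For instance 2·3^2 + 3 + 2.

G_0=3  [base 2] 2 + 1  →[2↦3]→  3 + 1 = 4  −1 ⇒ G_1=3
G_1=3  [base 3] 3  →[3↦4]→  4 = 4  −1 ⇒ G_2=3

3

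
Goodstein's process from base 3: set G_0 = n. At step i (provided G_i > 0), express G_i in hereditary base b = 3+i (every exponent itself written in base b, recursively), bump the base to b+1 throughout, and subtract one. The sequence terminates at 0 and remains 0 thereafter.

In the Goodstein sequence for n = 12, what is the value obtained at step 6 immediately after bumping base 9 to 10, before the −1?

[0] 12 ≡ 3^2 + 3 (base 3). Lift 4: 20. −1: 19.
[1] 19 ≡ 4^2 + 3 (base 4). Lift 5: 28. −1: 27.
[2] 27 ≡ 5^2 + 2 (base 5). Lift 6: 38. −1: 37.
[3] 37 ≡ 6^2 + 1 (base 6). Lift 7: 50. −1: 49.
[4] 49 ≡ 7^2 (base 7). Lift 8: 64. −1: 63.
[5] 63 ≡ 7·8 + 7 (base 8). Lift 9: 70. −1: 69.

76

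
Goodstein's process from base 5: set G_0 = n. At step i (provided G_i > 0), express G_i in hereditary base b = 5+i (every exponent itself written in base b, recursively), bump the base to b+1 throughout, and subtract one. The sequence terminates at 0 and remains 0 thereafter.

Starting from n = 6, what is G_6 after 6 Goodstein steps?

2

i=0: 6 = 5 + 1 (b=5); 5→6: 6 + 1 = 7; 7−1 = 6
i=1: 6 = 6 (b=6); 6→7: 7 = 7; 7−1 = 6
i=2: 6 = 6 (b=7); 7→8: 6 = 6; 6−1 = 5
i=3: 5 = 5 (b=8); 8→9: 5 = 5; 5−1 = 4
i=4: 4 = 4 (b=9); 9→10: 4 = 4; 4−1 = 3
i=5: 3 = 3 (b=10); 10→11: 3 = 3; 3−1 = 2
i=6: 2 = 2 (b=11); 11→12: 2 = 2; 2−1 = 1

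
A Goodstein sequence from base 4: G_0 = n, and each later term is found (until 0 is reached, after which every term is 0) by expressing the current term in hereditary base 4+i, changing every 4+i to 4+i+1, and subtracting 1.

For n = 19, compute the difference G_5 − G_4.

6

19 —HB4→ 4^2 + 3 —bump→ 5^2 + 3 = 28 —(−1)→ 27
27 —HB5→ 5^2 + 2 —bump→ 6^2 + 2 = 38 —(−1)→ 37
37 —HB6→ 6^2 + 1 —bump→ 7^2 + 1 = 50 —(−1)→ 49
49 —HB7→ 7^2 —bump→ 8^2 = 64 —(−1)→ 63
63 —HB8→ 7·8 + 7 —bump→ 7·9 + 7 = 70 —(−1)→ 69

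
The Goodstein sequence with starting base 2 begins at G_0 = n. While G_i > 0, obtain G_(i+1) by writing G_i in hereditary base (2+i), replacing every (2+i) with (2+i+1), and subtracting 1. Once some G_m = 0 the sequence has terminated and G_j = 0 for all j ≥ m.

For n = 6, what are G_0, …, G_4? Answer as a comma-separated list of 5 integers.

[0] 6 ≡ 2^2 + 2 (base 2). Lift 3: 30. −1: 29.
[1] 29 ≡ 3^3 + 2 (base 3). Lift 4: 258. −1: 257.
[2] 257 ≡ 4^4 + 1 (base 4). Lift 5: 3126. −1: 3125.
[3] 3125 ≡ 5^5 (base 5). Lift 6: 46656. −1: 46655.

6, 29, 257, 3125, 46655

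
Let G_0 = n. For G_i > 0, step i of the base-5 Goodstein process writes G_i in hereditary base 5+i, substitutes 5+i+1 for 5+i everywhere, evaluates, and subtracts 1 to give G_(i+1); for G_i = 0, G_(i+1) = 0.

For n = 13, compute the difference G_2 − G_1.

1

i=0: 13 = 2·5 + 3 (b=5); 5→6: 2·6 + 3 = 15; 15−1 = 14
i=1: 14 = 2·6 + 2 (b=6); 6→7: 2·7 + 2 = 16; 16−1 = 15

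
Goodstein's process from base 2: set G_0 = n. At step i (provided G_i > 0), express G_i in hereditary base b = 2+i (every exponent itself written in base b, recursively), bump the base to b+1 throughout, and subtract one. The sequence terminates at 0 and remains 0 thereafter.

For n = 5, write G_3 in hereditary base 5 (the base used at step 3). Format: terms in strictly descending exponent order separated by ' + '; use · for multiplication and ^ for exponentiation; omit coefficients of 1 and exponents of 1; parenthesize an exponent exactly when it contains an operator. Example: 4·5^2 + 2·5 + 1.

G_0 = 5. HB_2(5) = 2^2 + 1. Bump = 28. G_1 = 27.
G_1 = 27. HB_3(27) = 3^3. Bump = 256. G_2 = 255.
G_2 = 255. HB_4(255) = 3·4^3 + 3·4^2 + 3·4 + 3. Bump = 468. G_3 = 467.

3·5^3 + 3·5^2 + 3·5 + 2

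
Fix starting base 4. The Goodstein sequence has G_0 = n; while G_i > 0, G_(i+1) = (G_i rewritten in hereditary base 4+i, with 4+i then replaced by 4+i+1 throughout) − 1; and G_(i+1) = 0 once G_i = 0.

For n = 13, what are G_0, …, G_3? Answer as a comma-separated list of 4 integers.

13, 15, 17, 18

13 —HB4→ 3·4 + 1 —bump→ 3·5 + 1 = 16 —(−1)→ 15
15 —HB5→ 3·5 —bump→ 3·6 = 18 —(−1)→ 17
17 —HB6→ 2·6 + 5 —bump→ 2·7 + 5 = 19 —(−1)→ 18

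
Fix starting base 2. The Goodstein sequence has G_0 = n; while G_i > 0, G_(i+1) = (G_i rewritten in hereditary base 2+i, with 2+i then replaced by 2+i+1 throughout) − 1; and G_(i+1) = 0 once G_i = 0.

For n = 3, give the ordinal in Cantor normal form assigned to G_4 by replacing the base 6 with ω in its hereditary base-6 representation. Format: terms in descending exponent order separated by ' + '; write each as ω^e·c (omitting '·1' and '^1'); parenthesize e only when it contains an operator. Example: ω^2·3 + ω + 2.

1

G_0 = 3. HB_2(3) = 2 + 1. Bump = 4. G_1 = 3.
G_1 = 3. HB_3(3) = 3. Bump = 4. G_2 = 3.
G_2 = 3. HB_4(3) = 3. Bump = 3. G_3 = 2.
G_3 = 2. HB_5(2) = 2. Bump = 2. G_4 = 1.
G_4 = 1. HB_6(1) = 1. Bump = 1. G_5 = 0.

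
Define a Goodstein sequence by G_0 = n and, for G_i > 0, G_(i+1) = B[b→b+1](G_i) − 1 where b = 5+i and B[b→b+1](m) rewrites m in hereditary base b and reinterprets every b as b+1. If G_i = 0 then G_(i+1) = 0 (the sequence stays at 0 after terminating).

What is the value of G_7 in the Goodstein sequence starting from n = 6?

1

[0] 6 ≡ 5 + 1 (base 5). Lift 6: 7. −1: 6.
[1] 6 ≡ 6 (base 6). Lift 7: 7. −1: 6.
[2] 6 ≡ 6 (base 7). Lift 8: 6. −1: 5.
[3] 5 ≡ 5 (base 8). Lift 9: 5. −1: 4.
[4] 4 ≡ 4 (base 9). Lift 10: 4. −1: 3.
[5] 3 ≡ 3 (base 10). Lift 11: 3. −1: 2.
[6] 2 ≡ 2 (base 11). Lift 12: 2. −1: 1.
[7] 1 ≡ 1 (base 12). Lift 13: 1. −1: 0.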